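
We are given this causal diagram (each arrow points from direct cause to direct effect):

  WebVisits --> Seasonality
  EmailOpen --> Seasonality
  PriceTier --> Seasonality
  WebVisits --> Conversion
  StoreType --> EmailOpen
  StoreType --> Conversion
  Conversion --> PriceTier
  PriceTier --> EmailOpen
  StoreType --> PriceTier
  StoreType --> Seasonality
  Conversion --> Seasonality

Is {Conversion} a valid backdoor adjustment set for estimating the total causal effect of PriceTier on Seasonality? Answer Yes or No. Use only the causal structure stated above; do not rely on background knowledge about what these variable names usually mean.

Backdoor paths from PriceTier to Seasonality (paths whose first edge points into PriceTier):
  P1: PriceTier <- StoreType -> Conversion <- WebVisits -> Seasonality
  P2: PriceTier <- StoreType -> Conversion -> Seasonality
  P3: PriceTier <- StoreType -> EmailOpen -> Seasonality
  P4: PriceTier <- StoreType -> Seasonality
  P5: PriceTier <- Conversion <- WebVisits -> Seasonality
  P6: PriceTier <- Conversion <- StoreType -> EmailOpen -> Seasonality
  P7: PriceTier <- Conversion <- StoreType -> Seasonality
  P8: PriceTier <- Conversion -> Seasonality
Condition 1 (no descendant of PriceTier in the set): holds — descendants of PriceTier are {EmailOpen, Seasonality}; none are in {Conversion}.
Condition 2 (every backdoor path blocked by {Conversion}):
  P1: open — collider(s) Conversion are conditioned on (or have a conditioned descendant) and no non-collider on the path is in the set.
  P2: blocked at chain node Conversion ∈ conditioning set.
  P3: open — no interior node is in the conditioning set.
  P4: open — no interior node is in the conditioning set.
  P5: blocked at chain node Conversion ∈ conditioning set.
  P6: blocked at chain node Conversion ∈ conditioning set.
  P7: blocked at chain node Conversion ∈ conditioning set.
  P8: blocked at fork node Conversion ∈ conditioning set.
{Conversion} does not satisfy the backdoor criterion.

No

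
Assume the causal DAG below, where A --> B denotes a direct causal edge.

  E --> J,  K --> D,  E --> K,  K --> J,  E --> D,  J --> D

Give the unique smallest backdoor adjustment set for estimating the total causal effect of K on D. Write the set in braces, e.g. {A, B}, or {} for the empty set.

{E}

Variables eligible for adjustment (non-descendants of K, excluding K and D): {E}.
Backdoor paths from K to D:
  P1: K <- E -> J -> D
  P2: K <- E -> D
The empty set is not sufficient: P1 (K <- E -> J -> D) has no collider blocking it and no conditioned non-collider, so it is open.
Try {E}:
  P1: blocked at fork node E ∈ conditioning set.
  P2: blocked at fork node E ∈ conditioning set.
{E} contains no descendant of K and blocks every backdoor path.
{E} is the unique smallest valid adjustment set.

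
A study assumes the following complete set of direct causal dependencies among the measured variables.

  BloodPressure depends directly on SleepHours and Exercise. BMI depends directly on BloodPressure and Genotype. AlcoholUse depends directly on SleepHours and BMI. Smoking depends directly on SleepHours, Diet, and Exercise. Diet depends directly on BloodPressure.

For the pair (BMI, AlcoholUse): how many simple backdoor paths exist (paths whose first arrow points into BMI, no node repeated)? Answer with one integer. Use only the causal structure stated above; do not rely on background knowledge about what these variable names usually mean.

A backdoor path from BMI to AlcoholUse is any simple undirected path whose first edge points into BMI (i.e. leaves BMI via a parent).
Parents of BMI: {BloodPressure, Genotype}.
Enumerating:
  P1: BMI <- BloodPressure <- Exercise -> Smoking <- SleepHours -> AlcoholUse
  P2: BMI <- BloodPressure <- SleepHours -> AlcoholUse
  P3: BMI <- BloodPressure -> Diet -> Smoking <- SleepHours -> AlcoholUse
That exhausts the simple backdoor paths. Count: 3.

3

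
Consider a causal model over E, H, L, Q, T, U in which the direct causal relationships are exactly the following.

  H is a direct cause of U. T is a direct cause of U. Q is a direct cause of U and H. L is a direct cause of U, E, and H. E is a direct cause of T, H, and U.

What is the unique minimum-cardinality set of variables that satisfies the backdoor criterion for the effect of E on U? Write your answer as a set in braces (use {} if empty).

Variables eligible for adjustment (non-descendants of E, excluding E and U): {L, Q}.
Backdoor paths from E to U:
  P1: E <- L -> H <- Q -> U
  P2: E <- L -> H -> U
  P3: E <- L -> U
The empty set is not sufficient: P2 (E <- L -> H -> U) has no collider blocking it and no conditioned non-collider, so it is open.
Try {L}:
  P1: blocked at fork node L ∈ conditioning set.
  P2: blocked at fork node L ∈ conditioning set.
  P3: blocked at fork node L ∈ conditioning set.
{L} contains no descendant of E and blocks every backdoor path.
No other singleton works — e.g. {Q} leaves P2 open — so {L} is the unique smallest valid adjustment set.

{L}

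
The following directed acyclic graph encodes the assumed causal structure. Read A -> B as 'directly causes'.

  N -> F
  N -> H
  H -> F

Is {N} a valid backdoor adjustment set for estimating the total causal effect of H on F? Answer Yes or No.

Backdoor paths from H to F (paths whose first edge points into H):
  P1: H <- N -> F
Condition 1 (no descendant of H in the set): holds — descendants of H are {F}; none are in {N}.
Condition 2 (every backdoor path blocked by {N}):
  P1: blocked at fork node N ∈ conditioning set.
{N} satisfies the backdoor criterion.

Yes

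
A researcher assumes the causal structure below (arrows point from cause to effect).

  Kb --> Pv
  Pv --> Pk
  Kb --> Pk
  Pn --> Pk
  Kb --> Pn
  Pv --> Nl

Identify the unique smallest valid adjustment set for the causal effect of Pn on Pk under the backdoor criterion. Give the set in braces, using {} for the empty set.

Variables eligible for adjustment (non-descendants of Pn, excluding Pn and Pk): {Kb, Nl, Pv}.
Backdoor paths from Pn to Pk:
  P1: Pn <- Kb -> Pv -> Pk
  P2: Pn <- Kb -> Pk
The empty set is not sufficient: P1 (Pn <- Kb -> Pv -> Pk) has no collider blocking it and no conditioned non-collider, so it is open.
Try {Kb}:
  P1: blocked at fork node Kb ∈ conditioning set.
  P2: blocked at fork node Kb ∈ conditioning set.
{Kb} contains no descendant of Pn and blocks every backdoor path.
No other singleton works — e.g. {Pv} leaves P2 open — so {Kb} is the unique smallest valid adjustment set.

{Kb}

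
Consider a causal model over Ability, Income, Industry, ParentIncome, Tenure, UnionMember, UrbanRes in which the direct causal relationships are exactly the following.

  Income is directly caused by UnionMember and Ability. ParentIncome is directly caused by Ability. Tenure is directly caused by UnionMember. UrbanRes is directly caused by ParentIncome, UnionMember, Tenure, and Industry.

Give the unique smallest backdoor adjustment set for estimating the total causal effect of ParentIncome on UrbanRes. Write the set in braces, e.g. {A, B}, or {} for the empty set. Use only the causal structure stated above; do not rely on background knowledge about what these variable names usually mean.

{}

Variables eligible for adjustment (non-descendants of ParentIncome, excluding ParentIncome and UrbanRes): {Ability, Income, Industry, Tenure, UnionMember}.
Backdoor paths from ParentIncome to UrbanRes:
  P1: ParentIncome <- Ability -> Income <- UnionMember -> Tenure -> UrbanRes
  P2: ParentIncome <- Ability -> Income <- UnionMember -> UrbanRes
Each backdoor path contains an unconditioned collider, so every path is already blocked with the empty conditioning set:
  P1: blocked at collider Income (neither it nor any descendant is in the conditioning set).
  P2: blocked at collider Income (neither it nor any descendant is in the conditioning set).
The empty set is therefore the unique smallest valid set.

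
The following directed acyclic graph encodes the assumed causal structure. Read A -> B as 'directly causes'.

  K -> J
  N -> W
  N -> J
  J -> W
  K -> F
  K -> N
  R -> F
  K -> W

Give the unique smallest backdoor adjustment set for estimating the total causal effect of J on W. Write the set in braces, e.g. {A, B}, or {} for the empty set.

{K, N}

Variables eligible for adjustment (non-descendants of J, excluding J and W): {F, K, N, R}.
Backdoor paths from J to W:
  P1: J <- K -> N -> W
  P2: J <- K -> W
  P3: J <- N <- K -> W
  P4: J <- N -> W
The empty set is not sufficient: P1 (J <- K -> N -> W) has no collider blocking it and no conditioned non-collider, so it is open.
Try {K, N}:
  P1: blocked at fork node K ∈ conditioning set.
  P2: blocked at fork node K ∈ conditioning set.
  P3: blocked at chain node N ∈ conditioning set.
  P4: blocked at fork node N ∈ conditioning set.
{K, N} contains no descendant of J and blocks every backdoor path.
Every element of {K, N} is needed (dropping K leaves P2 open; dropping N leaves P4 open), so no proper subset is valid.
Among all size-2 subsets of the eligible variables, only {K, N} blocks every backdoor path, so it is the unique smallest valid adjustment set.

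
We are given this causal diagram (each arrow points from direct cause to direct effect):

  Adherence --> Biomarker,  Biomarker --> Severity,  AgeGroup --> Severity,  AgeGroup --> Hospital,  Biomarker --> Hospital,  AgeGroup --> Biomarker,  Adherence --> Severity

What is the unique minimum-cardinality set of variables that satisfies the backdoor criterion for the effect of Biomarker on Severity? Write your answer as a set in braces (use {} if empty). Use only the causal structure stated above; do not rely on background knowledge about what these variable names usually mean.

{Adherence, AgeGroup}

Variables eligible for adjustment (non-descendants of Biomarker, excluding Biomarker and Severity): {Adherence, AgeGroup}.
Backdoor paths from Biomarker to Severity:
  P1: Biomarker <- AgeGroup -> Severity
  P2: Biomarker <- Adherence -> Severity
The empty set is not sufficient: P1 (Biomarker <- AgeGroup -> Severity) has no collider blocking it and no conditioned non-collider, so it is open.
Try {Adherence, AgeGroup}:
  P1: blocked at fork node AgeGroup ∈ conditioning set.
  P2: blocked at fork node Adherence ∈ conditioning set.
{Adherence, AgeGroup} contains no descendant of Biomarker and blocks every backdoor path.
Every element of {Adherence, AgeGroup} is needed (dropping Adherence leaves P2 open; dropping AgeGroup leaves P1 open), so no proper subset is valid.
Among all size-2 subsets of the eligible variables, only {Adherence, AgeGroup} blocks every backdoor path, so it is the unique smallest valid adjustment set.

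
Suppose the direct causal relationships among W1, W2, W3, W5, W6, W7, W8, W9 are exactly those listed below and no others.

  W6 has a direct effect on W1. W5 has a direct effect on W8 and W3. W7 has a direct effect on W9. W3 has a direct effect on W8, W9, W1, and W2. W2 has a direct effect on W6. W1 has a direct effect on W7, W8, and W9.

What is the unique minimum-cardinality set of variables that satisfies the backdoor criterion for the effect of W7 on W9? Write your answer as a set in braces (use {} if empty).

{W1}

Variables eligible for adjustment (non-descendants of W7, excluding W7 and W9): {W1, W2, W3, W5, W6, W8}.
Backdoor paths from W7 to W9:
  P1: W7 <- W1 <- W3 -> W9
  P2: W7 <- W1 <- W6 <- W2 <- W3 -> W9
  P3: W7 <- W1 -> W8 <- W5 -> W3 -> W9
  P4: W7 <- W1 -> W8 <- W3 -> W9
  P5: W7 <- W1 -> W9
The empty set is not sufficient: P1 (W7 <- W1 <- W3 -> W9) has no collider blocking it and no conditioned non-collider, so it is open.
Try {W1}:
  P1: blocked at chain node W1 ∈ conditioning set.
  P2: blocked at chain node W1 ∈ conditioning set.
  P3: blocked at fork node W1 ∈ conditioning set.
  P4: blocked at fork node W1 ∈ conditioning set.
  P5: blocked at fork node W1 ∈ conditioning set.
{W1} contains no descendant of W7 and blocks every backdoor path.
No other singleton works — e.g. {W5} leaves P1 open — so {W1} is the unique smallest valid adjustment set.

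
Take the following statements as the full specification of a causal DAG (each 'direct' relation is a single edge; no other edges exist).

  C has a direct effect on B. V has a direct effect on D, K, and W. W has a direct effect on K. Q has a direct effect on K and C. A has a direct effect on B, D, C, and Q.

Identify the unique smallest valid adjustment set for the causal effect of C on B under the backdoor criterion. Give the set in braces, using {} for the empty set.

{A}

Variables eligible for adjustment (non-descendants of C, excluding C and B): {A, D, K, Q, V, W}.
Backdoor paths from C to B:
  P1: C <- A -> B
  P2: C <- Q <- A -> B
  P3: C <- Q -> K <- V -> D <- A -> B
  P4: C <- Q -> K <- W <- V -> D <- A -> B
The empty set is not sufficient: P1 (C <- A -> B) has no collider blocking it and no conditioned non-collider, so it is open.
Try {A}:
  P1: blocked at fork node A ∈ conditioning set.
  P2: blocked at fork node A ∈ conditioning set.
  P3: blocked at collider K (neither it nor any descendant is in the conditioning set).
  P4: blocked at collider K (neither it nor any descendant is in the conditioning set).
{A} contains no descendant of C and blocks every backdoor path.
No other singleton works — e.g. {V} leaves P1 open — so {A} is the unique smallest valid adjustment set.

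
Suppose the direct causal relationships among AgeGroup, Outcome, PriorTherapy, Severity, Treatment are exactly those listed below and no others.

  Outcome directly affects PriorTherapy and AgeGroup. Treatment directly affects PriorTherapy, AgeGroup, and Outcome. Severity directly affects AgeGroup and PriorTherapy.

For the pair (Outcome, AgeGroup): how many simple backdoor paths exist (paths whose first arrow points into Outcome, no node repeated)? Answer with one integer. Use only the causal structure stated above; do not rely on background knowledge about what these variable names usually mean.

2

A backdoor path from Outcome to AgeGroup is any simple undirected path whose first edge points into Outcome (i.e. leaves Outcome via a parent).
Parents of Outcome: {Treatment}.
Enumerating:
  P1: Outcome <- Treatment -> PriorTherapy <- Severity -> AgeGroup
  P2: Outcome <- Treatment -> AgeGroup
That exhausts the simple backdoor paths. Count: 2.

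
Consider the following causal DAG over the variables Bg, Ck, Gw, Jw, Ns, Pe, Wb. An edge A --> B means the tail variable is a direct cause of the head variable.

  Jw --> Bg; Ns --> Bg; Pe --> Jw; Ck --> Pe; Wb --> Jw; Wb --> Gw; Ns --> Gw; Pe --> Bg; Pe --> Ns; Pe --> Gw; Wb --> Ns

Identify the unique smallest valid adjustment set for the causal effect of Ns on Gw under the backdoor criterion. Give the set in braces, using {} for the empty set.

Variables eligible for adjustment (non-descendants of Ns, excluding Ns and Gw): {Ck, Jw, Pe, Wb}.
Backdoor paths from Ns to Gw:
  P1: Ns <- Wb -> Jw <- Pe -> Gw
  P2: Ns <- Wb -> Jw -> Bg <- Pe -> Gw
  P3: Ns <- Wb -> Gw
  P4: Ns <- Pe -> Jw <- Wb -> Gw
  P5: Ns <- Pe -> Bg <- Jw <- Wb -> Gw
  P6: Ns <- Pe -> Gw
The empty set is not sufficient: P3 (Ns <- Wb -> Gw) has no collider blocking it and no conditioned non-collider, so it is open.
Try {Pe, Wb}:
  P1: blocked at fork node Wb ∈ conditioning set.
  P2: blocked at fork node Wb ∈ conditioning set.
  P3: blocked at fork node Wb ∈ conditioning set.
  P4: blocked at fork node Pe ∈ conditioning set.
  P5: blocked at fork node Pe ∈ conditioning set.
  P6: blocked at fork node Pe ∈ conditioning set.
{Pe, Wb} contains no descendant of Ns and blocks every backdoor path.
Every element of {Pe, Wb} is needed (dropping Pe leaves P6 open; dropping Wb leaves P3 open), so no proper subset is valid.
Among all size-2 subsets of the eligible variables, only {Pe, Wb} blocks every backdoor path, so it is the unique smallest valid adjustment set.

{Pe, Wb}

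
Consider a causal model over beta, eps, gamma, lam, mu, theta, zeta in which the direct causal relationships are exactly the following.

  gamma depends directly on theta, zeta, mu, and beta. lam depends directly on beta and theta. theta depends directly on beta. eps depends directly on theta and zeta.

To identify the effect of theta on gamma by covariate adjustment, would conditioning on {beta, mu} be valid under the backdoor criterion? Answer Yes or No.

Yes

Backdoor paths from theta to gamma (paths whose first edge points into theta):
  P1: theta <- beta -> gamma
Condition 1 (no descendant of theta in the set): holds — descendants of theta are {eps, gamma, lam}; none are in {beta, mu}.
Condition 2 (every backdoor path blocked by {beta, mu}):
  P1: blocked at fork node beta ∈ conditioning set.
{beta, mu} satisfies the backdoor criterion.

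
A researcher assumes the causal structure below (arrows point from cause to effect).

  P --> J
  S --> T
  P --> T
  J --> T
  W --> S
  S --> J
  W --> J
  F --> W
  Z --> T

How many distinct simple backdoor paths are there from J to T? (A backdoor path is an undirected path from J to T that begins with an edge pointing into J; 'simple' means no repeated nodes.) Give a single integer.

A backdoor path from J to T is any simple undirected path whose first edge points into J (i.e. leaves J via a parent).
Parents of J: {P, S, W}.
Enumerating:
  P1: J <- W -> S -> T
  P2: J <- S -> T
  P3: J <- P -> T
That exhausts the simple backdoor paths. Count: 3.

3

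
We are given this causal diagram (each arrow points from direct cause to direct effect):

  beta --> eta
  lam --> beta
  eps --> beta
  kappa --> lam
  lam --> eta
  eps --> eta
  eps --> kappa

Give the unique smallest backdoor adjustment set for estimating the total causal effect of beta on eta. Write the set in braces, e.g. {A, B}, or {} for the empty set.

Variables eligible for adjustment (non-descendants of beta, excluding beta and eta): {eps, kappa, lam}.
Backdoor paths from beta to eta:
  P1: beta <- eps -> kappa -> lam -> eta
  P2: beta <- eps -> eta
  P3: beta <- lam <- kappa <- eps -> eta
  P4: beta <- lam -> eta
The empty set is not sufficient: P1 (beta <- eps -> kappa -> lam -> eta) has no collider blocking it and no conditioned non-collider, so it is open.
Try {eps, lam}:
  P1: blocked at fork node eps ∈ conditioning set.
  P2: blocked at fork node eps ∈ conditioning set.
  P3: blocked at chain node lam ∈ conditioning set.
  P4: blocked at fork node lam ∈ conditioning set.
{eps, lam} contains no descendant of beta and blocks every backdoor path.
Every element of {eps, lam} is needed (dropping eps leaves P2 open; dropping lam leaves P4 open), so no proper subset is valid.
Among all size-2 subsets of the eligible variables, only {eps, lam} blocks every backdoor path, so it is the unique smallest valid adjustment set.

{eps, lam}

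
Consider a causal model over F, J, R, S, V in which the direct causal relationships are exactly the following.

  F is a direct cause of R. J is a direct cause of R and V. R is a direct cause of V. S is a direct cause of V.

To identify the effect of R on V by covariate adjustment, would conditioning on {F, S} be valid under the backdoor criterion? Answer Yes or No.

No

Backdoor paths from R to V (paths whose first edge points into R):
  P1: R <- J -> V
Condition 1 (no descendant of R in the set): holds — descendants of R are {V}; none are in {F, S}.
Condition 2 (every backdoor path blocked by {F, S}):
  P1: open — no interior node is in the conditioning set.
{F, S} does not satisfy the backdoor criterion.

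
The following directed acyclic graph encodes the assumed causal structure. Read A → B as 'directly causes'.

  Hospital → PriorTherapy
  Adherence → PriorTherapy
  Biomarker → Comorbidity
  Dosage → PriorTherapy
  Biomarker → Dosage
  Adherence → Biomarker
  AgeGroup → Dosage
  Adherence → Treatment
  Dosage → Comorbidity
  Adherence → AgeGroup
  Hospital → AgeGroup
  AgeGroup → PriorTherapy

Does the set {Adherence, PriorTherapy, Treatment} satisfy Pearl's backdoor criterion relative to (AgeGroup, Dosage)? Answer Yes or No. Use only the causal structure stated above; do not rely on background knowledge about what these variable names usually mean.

Backdoor paths from AgeGroup to Dosage (paths whose first edge points into AgeGroup):
  P1: AgeGroup <- Hospital -> PriorTherapy <- Adherence -> Biomarker -> Dosage
  P2: AgeGroup <- Hospital -> PriorTherapy <- Adherence -> Biomarker -> Comorbidity <- Dosage
  P3: AgeGroup <- Hospital -> PriorTherapy <- Dosage
  P4: AgeGroup <- Adherence -> Biomarker -> Dosage
  P5: AgeGroup <- Adherence -> Biomarker -> Comorbidity <- Dosage
  P6: AgeGroup <- Adherence -> PriorTherapy <- Dosage
Condition 1 (no descendant of AgeGroup in the set): FAILS — PriorTherapy is a descendant of AgeGroup.
Condition 2 (every backdoor path blocked by {Adherence, PriorTherapy, Treatment}):
  P1: blocked at fork node Adherence ∈ conditioning set.
  P2: blocked at fork node Adherence ∈ conditioning set.
  P3: open — collider(s) PriorTherapy are conditioned on (or have a conditioned descendant) and no non-collider on the path is in the set.
  P4: blocked at fork node Adherence ∈ conditioning set.
  P5: blocked at fork node Adherence ∈ conditioning set.
  P6: blocked at fork node Adherence ∈ conditioning set.
{Adherence, PriorTherapy, Treatment} does not satisfy the backdoor criterion.

No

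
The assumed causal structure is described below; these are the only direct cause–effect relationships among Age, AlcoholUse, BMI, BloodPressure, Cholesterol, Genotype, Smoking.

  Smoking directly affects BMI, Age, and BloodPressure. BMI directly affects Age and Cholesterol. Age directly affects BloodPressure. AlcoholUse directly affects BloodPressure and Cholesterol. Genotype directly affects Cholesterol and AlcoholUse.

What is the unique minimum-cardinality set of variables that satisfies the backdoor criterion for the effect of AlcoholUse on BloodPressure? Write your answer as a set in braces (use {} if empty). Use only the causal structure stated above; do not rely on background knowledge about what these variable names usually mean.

Variables eligible for adjustment (non-descendants of AlcoholUse, excluding AlcoholUse and BloodPressure): {Age, BMI, Genotype, Smoking}.
Backdoor paths from AlcoholUse to BloodPressure:
  P1: AlcoholUse <- Genotype -> Cholesterol <- BMI <- Smoking -> Age -> BloodPressure
  P2: AlcoholUse <- Genotype -> Cholesterol <- BMI <- Smoking -> BloodPressure
  P3: AlcoholUse <- Genotype -> Cholesterol <- BMI -> Age <- Smoking -> BloodPressure
  P4: AlcoholUse <- Genotype -> Cholesterol <- BMI -> Age -> BloodPressure
Each backdoor path contains an unconditioned collider, so every path is already blocked with the empty conditioning set:
  P1: blocked at collider Cholesterol (neither it nor any descendant is in the conditioning set).
  P2: blocked at collider Cholesterol (neither it nor any descendant is in the conditioning set).
  P3: blocked at collider Cholesterol (neither it nor any descendant is in the conditioning set).
  P4: blocked at collider Cholesterol (neither it nor any descendant is in the conditioning set).
The empty set is therefore the unique smallest valid set.

{}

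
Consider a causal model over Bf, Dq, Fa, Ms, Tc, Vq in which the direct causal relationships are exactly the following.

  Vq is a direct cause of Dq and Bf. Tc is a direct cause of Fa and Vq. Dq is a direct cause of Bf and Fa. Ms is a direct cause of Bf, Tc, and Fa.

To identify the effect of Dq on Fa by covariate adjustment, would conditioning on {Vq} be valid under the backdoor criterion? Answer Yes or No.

Yes

Backdoor paths from Dq to Fa (paths whose first edge points into Dq):
  P1: Dq <- Vq <- Tc <- Ms -> Fa
  P2: Dq <- Vq <- Tc -> Fa
  P3: Dq <- Vq -> Bf <- Ms -> Tc -> Fa
  P4: Dq <- Vq -> Bf <- Ms -> Fa
Condition 1 (no descendant of Dq in the set): holds — descendants of Dq are {Bf, Fa}; none are in {Vq}.
Condition 2 (every backdoor path blocked by {Vq}):
  P1: blocked at chain node Vq ∈ conditioning set.
  P2: blocked at chain node Vq ∈ conditioning set.
  P3: blocked at fork node Vq ∈ conditioning set.
  P4: blocked at fork node Vq ∈ conditioning set.
{Vq} satisfies the backdoor criterion.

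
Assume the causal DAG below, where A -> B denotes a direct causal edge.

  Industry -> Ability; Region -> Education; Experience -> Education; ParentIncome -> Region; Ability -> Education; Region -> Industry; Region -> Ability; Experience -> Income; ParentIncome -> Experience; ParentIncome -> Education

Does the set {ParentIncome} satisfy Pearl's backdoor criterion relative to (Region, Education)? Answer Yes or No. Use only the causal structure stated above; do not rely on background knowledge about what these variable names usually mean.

Backdoor paths from Region to Education (paths whose first edge points into Region):
  P1: Region <- ParentIncome -> Experience -> Education
  P2: Region <- ParentIncome -> Education
Condition 1 (no descendant of Region in the set): holds — descendants of Region are {Ability, Education, Industry}; none are in {ParentIncome}.
Condition 2 (every backdoor path blocked by {ParentIncome}):
  P1: blocked at fork node ParentIncome ∈ conditioning set.
  P2: blocked at fork node ParentIncome ∈ conditioning set.
{ParentIncome} satisfies the backdoor criterion.

Yes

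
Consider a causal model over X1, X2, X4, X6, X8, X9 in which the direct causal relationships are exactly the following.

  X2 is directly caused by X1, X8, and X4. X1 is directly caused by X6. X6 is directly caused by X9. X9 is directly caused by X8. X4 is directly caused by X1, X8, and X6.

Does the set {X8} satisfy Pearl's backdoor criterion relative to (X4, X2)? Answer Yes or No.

Backdoor paths from X4 to X2 (paths whose first edge points into X4):
  P1: X4 <- X8 -> X9 -> X6 -> X1 -> X2
  P2: X4 <- X8 -> X2
  P3: X4 <- X6 <- X9 <- X8 -> X2
  P4: X4 <- X6 -> X1 -> X2
  P5: X4 <- X1 <- X6 <- X9 <- X8 -> X2
  P6: X4 <- X1 -> X2
Condition 1 (no descendant of X4 in the set): holds — descendants of X4 are {X2}; none are in {X8}.
Condition 2 (every backdoor path blocked by {X8}):
  P1: blocked at fork node X8 ∈ conditioning set.
  P2: blocked at fork node X8 ∈ conditioning set.
  P3: blocked at fork node X8 ∈ conditioning set.
  P4: open — no interior node is in the conditioning set.
  P5: blocked at fork node X8 ∈ conditioning set.
  P6: open — no interior node is in the conditioning set.
{X8} does not satisfy the backdoor criterion.

No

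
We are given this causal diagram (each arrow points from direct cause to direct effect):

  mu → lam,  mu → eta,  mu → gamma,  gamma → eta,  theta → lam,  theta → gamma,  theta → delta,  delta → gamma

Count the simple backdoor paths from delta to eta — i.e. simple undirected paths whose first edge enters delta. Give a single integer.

A backdoor path from delta to eta is any simple undirected path whose first edge points into delta (i.e. leaves delta via a parent).
Parents of delta: {theta}.
Enumerating:
  P1: delta <- theta -> gamma <- mu -> eta
  P2: delta <- theta -> gamma -> eta
  P3: delta <- theta -> lam <- mu -> gamma -> eta
  P4: delta <- theta -> lam <- mu -> eta
That exhausts the simple backdoor paths. Count: 4.

4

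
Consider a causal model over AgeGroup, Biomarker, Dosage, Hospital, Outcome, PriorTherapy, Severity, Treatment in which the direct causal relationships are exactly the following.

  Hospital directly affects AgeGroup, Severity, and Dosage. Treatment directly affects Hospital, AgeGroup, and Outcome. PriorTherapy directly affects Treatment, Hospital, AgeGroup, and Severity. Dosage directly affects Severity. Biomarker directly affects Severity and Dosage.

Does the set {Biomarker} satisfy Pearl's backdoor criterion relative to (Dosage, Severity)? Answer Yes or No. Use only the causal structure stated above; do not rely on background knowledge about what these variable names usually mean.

No

Backdoor paths from Dosage to Severity (paths whose first edge points into Dosage):
  P1: Dosage <- Hospital <- PriorTherapy -> Severity
  P2: Dosage <- Hospital <- Treatment <- PriorTherapy -> Severity
  P3: Dosage <- Hospital <- Treatment -> AgeGroup <- PriorTherapy -> Severity
  P4: Dosage <- Hospital -> AgeGroup <- PriorTherapy -> Severity
  P5: Dosage <- Hospital -> AgeGroup <- Treatment <- PriorTherapy -> Severity
  P6: Dosage <- Hospital -> Severity
  P7: Dosage <- Biomarker -> Severity
Condition 1 (no descendant of Dosage in the set): holds — descendants of Dosage are {Severity}; none are in {Biomarker}.
Condition 2 (every backdoor path blocked by {Biomarker}):
  P1: open — no interior node is in the conditioning set.
  P2: open — no interior node is in the conditioning set.
  P3: blocked at collider AgeGroup (neither it nor any descendant is in the conditioning set).
  P4: blocked at collider AgeGroup (neither it nor any descendant is in the conditioning set).
  P5: blocked at collider AgeGroup (neither it nor any descendant is in the conditioning set).
  P6: open — no interior node is in the conditioning set.
  P7: blocked at fork node Biomarker ∈ conditioning set.
{Biomarker} does not satisfy the backdoor criterion.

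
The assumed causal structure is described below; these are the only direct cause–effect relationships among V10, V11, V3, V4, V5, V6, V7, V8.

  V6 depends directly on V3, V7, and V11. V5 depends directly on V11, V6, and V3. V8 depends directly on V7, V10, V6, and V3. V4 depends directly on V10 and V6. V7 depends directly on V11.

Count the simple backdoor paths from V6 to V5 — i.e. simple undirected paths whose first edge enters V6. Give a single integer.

A backdoor path from V6 to V5 is any simple undirected path whose first edge points into V6 (i.e. leaves V6 via a parent).
Parents of V6: {V11, V3, V7}.
Enumerating:
  P1: V6 <- V11 -> V7 -> V8 <- V3 -> V5
  P2: V6 <- V11 -> V5
  P3: V6 <- V3 -> V5
  P4: V6 <- V3 -> V8 <- V7 <- V11 -> V5
  P5: V6 <- V7 <- V11 -> V5
  P6: V6 <- V7 -> V8 <- V3 -> V5
That exhausts the simple backdoor paths. Count: 6.

6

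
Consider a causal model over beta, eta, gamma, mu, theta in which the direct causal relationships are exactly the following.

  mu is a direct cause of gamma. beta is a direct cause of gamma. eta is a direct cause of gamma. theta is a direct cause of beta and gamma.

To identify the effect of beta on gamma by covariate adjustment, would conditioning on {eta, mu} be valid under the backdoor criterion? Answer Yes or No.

Backdoor paths from beta to gamma (paths whose first edge points into beta):
  P1: beta <- theta -> gamma
Condition 1 (no descendant of beta in the set): holds — descendants of beta are {gamma}; none are in {eta, mu}.
Condition 2 (every backdoor path blocked by {eta, mu}):
  P1: open — no interior node is in the conditioning set.
{eta, mu} does not satisfy the backdoor criterion.

No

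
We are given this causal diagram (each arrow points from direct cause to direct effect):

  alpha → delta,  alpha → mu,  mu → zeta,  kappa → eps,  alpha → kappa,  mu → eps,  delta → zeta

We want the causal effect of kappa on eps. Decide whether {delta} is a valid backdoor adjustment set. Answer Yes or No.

No

Backdoor paths from kappa to eps (paths whose first edge points into kappa):
  P1: kappa <- alpha -> mu -> eps
  P2: kappa <- alpha -> delta -> zeta <- mu -> eps
Condition 1 (no descendant of kappa in the set): holds — descendants of kappa are {eps}; none are in {delta}.
Condition 2 (every backdoor path blocked by {delta}):
  P1: open — no interior node is in the conditioning set.
  P2: blocked at chain node delta ∈ conditioning set.
{delta} does not satisfy the backdoor criterion.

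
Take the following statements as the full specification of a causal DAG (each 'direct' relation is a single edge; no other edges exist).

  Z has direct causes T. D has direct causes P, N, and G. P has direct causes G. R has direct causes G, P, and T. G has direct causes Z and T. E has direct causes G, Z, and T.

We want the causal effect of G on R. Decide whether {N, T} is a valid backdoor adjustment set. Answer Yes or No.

Backdoor paths from G to R (paths whose first edge points into G):
  P1: G <- T -> R
  P2: G <- Z <- T -> R
  P3: G <- Z -> E <- T -> R
Condition 1 (no descendant of G in the set): holds — descendants of G are {D, E, P, R}; none are in {N, T}.
Condition 2 (every backdoor path blocked by {N, T}):
  P1: blocked at fork node T ∈ conditioning set.
  P2: blocked at fork node T ∈ conditioning set.
  P3: blocked at collider E (neither it nor any descendant is in the conditioning set).
{N, T} satisfies the backdoor criterion.

Yes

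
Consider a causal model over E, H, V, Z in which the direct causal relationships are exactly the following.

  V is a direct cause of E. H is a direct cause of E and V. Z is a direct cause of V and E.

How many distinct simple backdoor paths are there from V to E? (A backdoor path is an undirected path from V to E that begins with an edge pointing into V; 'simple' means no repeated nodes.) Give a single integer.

A backdoor path from V to E is any simple undirected path whose first edge points into V (i.e. leaves V via a parent).
Parents of V: {H, Z}.
Enumerating:
  P1: V <- H -> E
  P2: V <- Z -> E
That exhausts the simple backdoor paths. Count: 2.

2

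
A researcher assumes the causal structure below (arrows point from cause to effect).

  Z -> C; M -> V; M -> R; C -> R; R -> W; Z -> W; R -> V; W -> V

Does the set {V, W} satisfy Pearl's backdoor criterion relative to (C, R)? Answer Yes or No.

Backdoor paths from C to R (paths whose first edge points into C):
  P1: C <- Z -> W <- R
  P2: C <- Z -> W -> V <- M -> R
  P3: C <- Z -> W -> V <- R
Condition 1 (no descendant of C in the set): FAILS — V and W are descendants of C.
Condition 2 (every backdoor path blocked by {V, W}):
  P1: open — collider(s) W are conditioned on (or have a conditioned descendant) and no non-collider on the path is in the set.
  P2: blocked at chain node W ∈ conditioning set.
  P3: blocked at chain node W ∈ conditioning set.
{V, W} does not satisfy the backdoor criterion.

No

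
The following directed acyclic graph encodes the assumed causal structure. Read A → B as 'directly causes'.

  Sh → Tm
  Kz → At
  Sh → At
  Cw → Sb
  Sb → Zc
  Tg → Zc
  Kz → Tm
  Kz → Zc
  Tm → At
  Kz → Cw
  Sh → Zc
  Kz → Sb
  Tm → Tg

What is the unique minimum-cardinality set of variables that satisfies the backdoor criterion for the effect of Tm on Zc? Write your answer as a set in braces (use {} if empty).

{Kz, Sh}

Variables eligible for adjustment (non-descendants of Tm, excluding Tm and Zc): {Cw, Kz, Sb, Sh}.
Backdoor paths from Tm to Zc:
  P1: Tm <- Kz -> Cw -> Sb -> Zc
  P2: Tm <- Kz -> Sb -> Zc
  P3: Tm <- Kz -> Zc
  P4: Tm <- Kz -> At <- Sh -> Zc
  P5: Tm <- Sh -> Zc
  P6: Tm <- Sh -> At <- Kz -> Cw -> Sb -> Zc
  P7: Tm <- Sh -> At <- Kz -> Sb -> Zc
  P8: Tm <- Sh -> At <- Kz -> Zc
The empty set is not sufficient: P1 (Tm <- Kz -> Cw -> Sb -> Zc) has no collider blocking it and no conditioned non-collider, so it is open.
Try {Kz, Sh}:
  P1: blocked at fork node Kz ∈ conditioning set.
  P2: blocked at fork node Kz ∈ conditioning set.
  P3: blocked at fork node Kz ∈ conditioning set.
  P4: blocked at fork node Kz ∈ conditioning set.
  P5: blocked at fork node Sh ∈ conditioning set.
  P6: blocked at fork node Sh ∈ conditioning set.
  P7: blocked at fork node Sh ∈ conditioning set.
  P8: blocked at fork node Sh ∈ conditioning set.
{Kz, Sh} contains no descendant of Tm and blocks every backdoor path.
Every element of {Kz, Sh} is needed (dropping Kz leaves P1 open; dropping Sh leaves P5 open), so no proper subset is valid.
Among all size-2 subsets of the eligible variables, only {Kz, Sh} blocks every backdoor path, so it is the unique smallest valid adjustment set.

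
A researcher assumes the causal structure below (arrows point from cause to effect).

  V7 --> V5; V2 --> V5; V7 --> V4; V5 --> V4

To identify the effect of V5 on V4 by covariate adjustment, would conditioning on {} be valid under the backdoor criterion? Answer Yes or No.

Backdoor paths from V5 to V4 (paths whose first edge points into V5):
  P1: V5 <- V7 -> V4
Condition 1 (no descendant of V5 in the set): holds — descendants of V5 are {V4}; none are in {}.
Condition 2 (every backdoor path blocked by {}):
  P1: open — no interior node is in the conditioning set.
{} does not satisfy the backdoor criterion.

No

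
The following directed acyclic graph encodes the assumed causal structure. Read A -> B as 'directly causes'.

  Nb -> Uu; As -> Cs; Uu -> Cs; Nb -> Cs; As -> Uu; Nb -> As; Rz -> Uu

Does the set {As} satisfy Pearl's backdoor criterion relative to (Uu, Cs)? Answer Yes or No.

No

Backdoor paths from Uu to Cs (paths whose first edge points into Uu):
  P1: Uu <- Nb -> As -> Cs
  P2: Uu <- Nb -> Cs
  P3: Uu <- As <- Nb -> Cs
  P4: Uu <- As -> Cs
Condition 1 (no descendant of Uu in the set): holds — descendants of Uu are {Cs}; none are in {As}.
Condition 2 (every backdoor path blocked by {As}):
  P1: blocked at chain node As ∈ conditioning set.
  P2: open — no interior node is in the conditioning set.
  P3: blocked at chain node As ∈ conditioning set.
  P4: blocked at fork node As ∈ conditioning set.
{As} does not satisfy the backdoor criterion.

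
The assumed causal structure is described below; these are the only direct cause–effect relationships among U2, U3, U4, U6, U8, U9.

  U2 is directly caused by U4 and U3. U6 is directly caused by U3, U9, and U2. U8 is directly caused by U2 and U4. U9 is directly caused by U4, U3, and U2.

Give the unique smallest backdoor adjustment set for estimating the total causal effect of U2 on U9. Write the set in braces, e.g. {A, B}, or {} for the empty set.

Variables eligible for adjustment (non-descendants of U2, excluding U2 and U9): {U3, U4}.
Backdoor paths from U2 to U9:
  P1: U2 <- U4 -> U9
  P2: U2 <- U3 -> U9
  P3: U2 <- U3 -> U6 <- U9
The empty set is not sufficient: P1 (U2 <- U4 -> U9) has no collider blocking it and no conditioned non-collider, so it is open.
Try {U3, U4}:
  P1: blocked at fork node U4 ∈ conditioning set.
  P2: blocked at fork node U3 ∈ conditioning set.
  P3: blocked at fork node U3 ∈ conditioning set.
{U3, U4} contains no descendant of U2 and blocks every backdoor path.
Every element of {U3, U4} is needed (dropping U3 leaves P2 open; dropping U4 leaves P1 open), so no proper subset is valid.
Among all size-2 subsets of the eligible variables, only {U3, U4} blocks every backdoor path, so it is the unique smallest valid adjustment set.

{U3, U4}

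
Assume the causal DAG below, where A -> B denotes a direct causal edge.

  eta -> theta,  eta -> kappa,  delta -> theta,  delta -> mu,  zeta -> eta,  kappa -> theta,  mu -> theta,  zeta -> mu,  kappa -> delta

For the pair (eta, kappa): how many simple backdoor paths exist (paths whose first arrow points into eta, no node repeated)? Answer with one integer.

A backdoor path from eta to kappa is any simple undirected path whose first edge points into eta (i.e. leaves eta via a parent).
Parents of eta: {zeta}.
Enumerating:
  P1: eta <- zeta -> mu <- delta <- kappa
  P2: eta <- zeta -> mu <- delta -> theta <- kappa
  P3: eta <- zeta -> mu -> theta <- kappa
  P4: eta <- zeta -> mu -> theta <- delta <- kappa
That exhausts the simple backdoor paths. Count: 4.

4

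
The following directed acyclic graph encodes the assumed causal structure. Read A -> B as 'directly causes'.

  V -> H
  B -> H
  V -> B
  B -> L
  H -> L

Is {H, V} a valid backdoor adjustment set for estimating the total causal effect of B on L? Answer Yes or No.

Backdoor paths from B to L (paths whose first edge points into B):
  P1: B <- V -> H -> L
Condition 1 (no descendant of B in the set): FAILS — H is a descendant of B.
Condition 2 (every backdoor path blocked by {H, V}):
  P1: blocked at fork node V ∈ conditioning set.
{H, V} does not satisfy the backdoor criterion.

No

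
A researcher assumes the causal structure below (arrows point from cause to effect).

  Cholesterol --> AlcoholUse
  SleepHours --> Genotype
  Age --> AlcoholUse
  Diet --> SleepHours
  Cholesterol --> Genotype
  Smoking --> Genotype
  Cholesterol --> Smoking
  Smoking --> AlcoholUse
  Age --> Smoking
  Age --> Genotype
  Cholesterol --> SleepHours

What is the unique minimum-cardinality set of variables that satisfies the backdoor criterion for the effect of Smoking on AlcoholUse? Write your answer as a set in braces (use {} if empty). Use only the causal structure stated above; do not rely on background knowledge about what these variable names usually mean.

Variables eligible for adjustment (non-descendants of Smoking, excluding Smoking and AlcoholUse): {Age, Cholesterol, Diet, SleepHours}.
Backdoor paths from Smoking to AlcoholUse:
  P1: Smoking <- Cholesterol -> SleepHours -> Genotype <- Age -> AlcoholUse
  P2: Smoking <- Cholesterol -> Genotype <- Age -> AlcoholUse
  P3: Smoking <- Cholesterol -> AlcoholUse
  P4: Smoking <- Age -> Genotype <- Cholesterol -> AlcoholUse
  P5: Smoking <- Age -> Genotype <- SleepHours <- Cholesterol -> AlcoholUse
  P6: Smoking <- Age -> AlcoholUse
The empty set is not sufficient: P3 (Smoking <- Cholesterol -> AlcoholUse) has no collider blocking it and no conditioned non-collider, so it is open.
Try {Age, Cholesterol}:
  P1: blocked at fork node Cholesterol ∈ conditioning set.
  P2: blocked at fork node Cholesterol ∈ conditioning set.
  P3: blocked at fork node Cholesterol ∈ conditioning set.
  P4: blocked at fork node Age ∈ conditioning set.
  P5: blocked at fork node Age ∈ conditioning set.
  P6: blocked at fork node Age ∈ conditioning set.
{Age, Cholesterol} contains no descendant of Smoking and blocks every backdoor path.
Every element of {Age, Cholesterol} is needed (dropping Age leaves P6 open; dropping Cholesterol leaves P3 open), so no proper subset is valid.
Among all size-2 subsets of the eligible variables, only {Age, Cholesterol} blocks every backdoor path, so it is the unique smallest valid adjustment set.

{Age, Cholesterol}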